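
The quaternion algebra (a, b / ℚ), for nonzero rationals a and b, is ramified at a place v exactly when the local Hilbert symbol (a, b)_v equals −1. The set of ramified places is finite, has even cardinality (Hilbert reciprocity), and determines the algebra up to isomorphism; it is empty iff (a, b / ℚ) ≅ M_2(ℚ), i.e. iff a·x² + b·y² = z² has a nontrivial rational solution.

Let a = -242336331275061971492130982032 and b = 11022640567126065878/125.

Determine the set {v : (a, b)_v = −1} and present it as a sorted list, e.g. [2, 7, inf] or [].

(a, b) ≡ (-1232777, 299710) mod (ℚ^×)²; places V = {2, 3, 5, 7, 11, 13, 17, 19, 23, 31, 41, 43, ∞}.
(a,b)_∞: sgn(-1232777)=−, sgn(299710)=+, so +1.
(a,b)_3: α=2, u≡1; β=0, v≡1 (mod 3); (1|3)=+1, (1|3)=+1; sign (−1)^0·+1^0·+1^2 = +1.
(a,b)_13: α=3, u≡2; β=2, v≡8 (mod 13); (2|13)=-1, (8|13)=-1; sign (−1)^0·-1^2·-1^3 = -1.
(a,b)_17: α=2, u≡7; β=1, v≡13 (mod 17); (7|17)=-1, (13|17)=+1; sign (−1)^0·-1^1·+1^2 = -1.
(a,b)_2: α=4, β=1; u≡7, v≡7 (mod 8); ε(u)ε(v)=1·1, αω(v)=4·0, βω(u)=1·0; sum ≡ 1  ⇒  -1.
(a,b)_41: α=2, u≡35; β=1, v≡13 (mod 41); (35|41)=-1, (13|41)=-1; sign (−1)^0·-1^1·-1^2 = -1.
(a,b)_19: α=3, u≡8; β=2, v≡1 (mod 19); (8|19)=-1, (1|19)=+1; sign (−1)^0·-1^2·+1^3 = +1.
(a,b)_5: α=0, u≡3; β=-3, v≡3 (mod 5); (3|5)=-1, (3|5)=-1; sign (−1)^0·-1^-3·-1^0 = -1.
(a,b)_11: α=0, u≡1; β=2, v≡1 (mod 11); (1|11)=+1, (1|11)=+1; sign (−1)^0·+1^2·+1^0 = +1.
(a,b)_43: α=2, u≡8; β=1, v≡31 (mod 43); (8|43)=-1, (31|43)=+1; sign (−1)^0·-1^1·+1^2 = -1.
(a,b)_23: α=3, u≡7; β=2, v≡15 (mod 23); (7|23)=-1, (15|23)=-1; sign (−1)^0·-1^2·-1^3 = -1.
(a,b)_31: α=3, u≡24; β=2, v≡25 (mod 31); (24|31)=-1, (25|31)=+1; sign (−1)^0·-1^2·+1^3 = +1.
(a,b)_7: α=3, u≡1; β=2, v≡6 (mod 7); (1|7)=+1, (6|7)=-1; sign (−1)^0·+1^2·-1^3 = -1.
Ram(-1232777, 299710) = {2, 5, 7, 13, 17, 23, 41, 43}; no ℚ_2-point on the conic.

[2, 5, 7, 13, 17, 23, 41, 43]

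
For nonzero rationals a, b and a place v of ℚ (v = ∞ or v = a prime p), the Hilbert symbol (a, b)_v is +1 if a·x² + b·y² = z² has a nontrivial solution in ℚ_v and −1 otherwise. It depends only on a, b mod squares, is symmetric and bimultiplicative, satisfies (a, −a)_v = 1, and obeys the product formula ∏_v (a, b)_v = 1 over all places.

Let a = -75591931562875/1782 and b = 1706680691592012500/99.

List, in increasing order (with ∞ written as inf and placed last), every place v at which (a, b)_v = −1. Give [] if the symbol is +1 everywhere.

Mod squares: a ≡ -15185170, b ≡ 363055. Check v ∈ {∞, 2, 3, 5, 7, 11, 13, 23, 37, 41}.
v=∞: -15185170 < 0 and 363055 > 0  ⇒  (a,b)_∞ = +1.
v=5: a=5^3·(≡1), b=5^5·(≡1) mod 5; (1|5)=+1, (1|5)=+1; (−1)^{3·5·2}·(+1)^5·(+1)^3 = +1.
v=23: a=23^2·(≡20), b=23^3·(≡11) mod 23; (20|23)=-1, (11|23)=-1; (−1)^{2·3·11}·(-1)^3·(-1)^2 = -1.
v=13: a=13^3·(≡10), b=13^4·(≡3) mod 13; (10|13)=+1, (3|13)=+1; (−1)^{3·4·6}·(+1)^4·(+1)^3 = +1.
v=2: v_2(a)=-1, v_2(b)=2; units ≡ 7, 7 (mod 8); ε·ε+αω+βω = 1·1+-1·0+2·0 ≡ 1  ⇒  (a,b)_2 = -1.
v=41: a=41^1·(≡13), b=41^1·(≡16) mod 41; (13|41)=-1, (16|41)=+1; (−1)^{1·1·20}·(-1)^1·(+1)^1 = -1.
v=7: a=7^3·(≡2), b=7^1·(≡1) mod 7; (2|7)=+1, (1|7)=+1; (−1)^{3·1·3}·(+1)^1·(+1)^3 = -1.
v=3: a=3^-4·(≡2), b=3^-2·(≡1) mod 3; (2|3)=-1, (1|3)=+1; (−1)^{-4·-2·1}·(-1)^-2·(+1)^-4 = +1.
v=11: a=11^-1·(≡8), b=11^-1·(≡5) mod 11; (8|11)=-1, (5|11)=+1; (−1)^{-1·-1·5}·(-1)^-1·(+1)^-1 = +1.
v=37: a=37^1·(≡32), b=37^2·(≡30) mod 37; (32|37)=-1, (30|37)=+1; (−1)^{1·2·18}·(-1)^2·(+1)^1 = +1.
(-15185170, 363055 / ℚ) ramifies at {2, 7, 23, 41}: a division algebra.

[2, 7, 23, 41]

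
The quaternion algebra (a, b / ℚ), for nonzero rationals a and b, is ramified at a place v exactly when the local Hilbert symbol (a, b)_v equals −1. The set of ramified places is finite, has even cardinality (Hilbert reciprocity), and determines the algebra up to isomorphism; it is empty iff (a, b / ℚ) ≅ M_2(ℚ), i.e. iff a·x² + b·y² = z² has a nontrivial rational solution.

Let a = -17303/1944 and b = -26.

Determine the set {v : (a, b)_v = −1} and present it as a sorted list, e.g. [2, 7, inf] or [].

(a, b) ≡ (-858, -26) mod (ℚ^×)²; places V = {2, 3, 11, 13, ∞}.
(a,b)_11: α=3, u≡8; β=0, v≡7 (mod 11); (8|11)=-1, (7|11)=-1; sign (−1)^0·-1^0·-1^3 = -1.
(a,b)_3: α=-5, u≡2; β=0, v≡1 (mod 3); (2|3)=-1, (1|3)=+1; sign (−1)^0·-1^0·+1^-5 = +1.
(a,b)_2: α=-3, β=1; u≡3, v≡3 (mod 8); ε(u)ε(v)=1·1, αω(v)=-3·1, βω(u)=1·1; sum ≡ 1  ⇒  -1.
(a,b)_13: α=1, u≡3; β=1, v≡11 (mod 13); (3|13)=+1, (11|13)=-1; sign (−1)^0·+1^1·-1^1 = -1.
(a,b)_∞: sgn(-858)=−, sgn(-26)=−, so -1.
Ram(-858, -26) = {2, 11, 13, ∞}; no ℚ_2-point on the conic.

[2, 11, 13, inf]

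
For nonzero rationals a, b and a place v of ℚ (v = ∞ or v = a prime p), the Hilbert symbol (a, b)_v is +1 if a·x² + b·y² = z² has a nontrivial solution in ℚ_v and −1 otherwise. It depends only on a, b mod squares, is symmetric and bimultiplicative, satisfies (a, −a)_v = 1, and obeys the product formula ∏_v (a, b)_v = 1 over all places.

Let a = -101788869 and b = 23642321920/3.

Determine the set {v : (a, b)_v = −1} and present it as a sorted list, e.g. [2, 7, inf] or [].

[2, 7, 23, 43]

Mod squares: a ≡ -602301, b ≡ 130935. Check v ∈ {∞, 2, 3, 5, 7, 13, 23, 29, 43}.
v=3: a=3^1·(≡2), b=3^-1·(≡1) mod 3; (2|3)=-1, (1|3)=+1; (−1)^{1·-1·1}·(-1)^-1·(+1)^1 = +1.
v=13: a=13^2·(≡2), b=13^0·(≡3) mod 13; (2|13)=-1, (3|13)=+1; (−1)^{2·0·6}·(-1)^0·(+1)^2 = +1.
v=2: v_2(a)=0, v_2(b)=10; units ≡ 3, 7 (mod 8); ε·ε+αω+βω = 1·1+0·0+10·1 ≡ 1  ⇒  (a,b)_2 = -1.
v=5: a=5^0·(≡1), b=5^1·(≡3) mod 5; (1|5)=+1, (3|5)=-1; (−1)^{0·1·2}·(+1)^1·(-1)^0 = +1.
v=43: a=43^1·(≡10), b=43^1·(≡16) mod 43; (10|43)=+1, (16|43)=+1; (−1)^{1·1·21}·(+1)^1·(+1)^1 = -1.
v=∞: -602301 < 0 and 130935 > 0  ⇒  (a,b)_∞ = +1.
v=23: a=23^1·(≡11), b=23^2·(≡10) mod 23; (11|23)=-1, (10|23)=-1; (−1)^{1·2·11}·(-1)^2·(-1)^1 = -1.
v=7: a=7^1·(≡1), b=7^1·(≡4) mod 7; (1|7)=+1, (4|7)=+1; (−1)^{1·1·3}·(+1)^1·(+1)^1 = -1.
v=29: a=29^1·(≡25), b=29^1·(≡24) mod 29; (25|29)=+1, (24|29)=+1; (−1)^{1·1·14}·(+1)^1·(+1)^1 = +1.
Ram(-602301, 130935) = {2, 7, 23, 43}; no ℚ_2-point on the conic.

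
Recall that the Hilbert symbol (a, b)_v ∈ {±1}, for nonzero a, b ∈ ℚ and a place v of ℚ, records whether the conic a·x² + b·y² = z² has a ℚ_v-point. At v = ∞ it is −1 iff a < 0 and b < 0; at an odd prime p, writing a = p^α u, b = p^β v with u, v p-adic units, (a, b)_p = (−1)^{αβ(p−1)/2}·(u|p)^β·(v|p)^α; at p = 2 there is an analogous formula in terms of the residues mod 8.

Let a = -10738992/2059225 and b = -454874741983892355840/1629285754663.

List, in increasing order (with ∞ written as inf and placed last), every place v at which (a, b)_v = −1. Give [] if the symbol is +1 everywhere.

[3, 5, 11, inf]

Mod squares: a ≡ -3, b ≡ -5005. Check v ∈ {∞, 2, 3, 5, 7, 11, 13, 19, 41, 43}.
v=2: v_2(a)=4, v_2(b)=8; units ≡ 5, 3 (mod 8); ε·ε+αω+βω = 0·1+4·1+8·1 ≡ 0  ⇒  (a,b)_2 = +1.
v=43: a=43^2·(≡23), b=43^6·(≡33) mod 43; (23|43)=+1, (33|43)=-1; (−1)^{2·6·21}·(+1)^6·(-1)^2 = +1.
v=3: a=3^1·(≡2), b=3^2·(≡2) mod 3; (2|3)=-1, (2|3)=-1; (−1)^{1·2·1}·(-1)^2·(-1)^1 = -1.
v=5: a=5^-2·(≡2), b=5^1·(≡4) mod 5; (2|5)=-1, (4|5)=+1; (−1)^{-2·1·2}·(-1)^1·(+1)^-2 = -1.
v=19: a=19^0·(≡11), b=19^2·(≡17) mod 19; (11|19)=+1, (17|19)=+1; (−1)^{0·2·9}·(+1)^2·(+1)^0 = +1.
v=13: a=13^0·(≡4), b=13^1·(≡7) mod 13; (4|13)=+1, (7|13)=-1; (−1)^{0·1·6}·(+1)^1·(-1)^0 = +1.
v=∞: -3 < 0 and -5005 < 0  ⇒  (a,b)_∞ = -1.
v=7: a=7^-2·(≡4), b=7^-3·(≡6) mod 7; (4|7)=+1, (6|7)=-1; (−1)^{-2·-3·3}·(+1)^-3·(-1)^-2 = +1.
v=41: a=41^-2·(≡38), b=41^-6·(≡26) mod 41; (38|41)=-1, (26|41)=-1; (−1)^{-2·-6·20}·(-1)^-6·(-1)^-2 = +1.
v=11: a=11^2·(≡6), b=11^3·(≡2) mod 11; (6|11)=-1, (2|11)=-1; (−1)^{2·3·5}·(-1)^3·(-1)^2 = -1.
(-3, -5005 / ℚ) ramifies at {3, 5, 11, ∞}: a division algebra.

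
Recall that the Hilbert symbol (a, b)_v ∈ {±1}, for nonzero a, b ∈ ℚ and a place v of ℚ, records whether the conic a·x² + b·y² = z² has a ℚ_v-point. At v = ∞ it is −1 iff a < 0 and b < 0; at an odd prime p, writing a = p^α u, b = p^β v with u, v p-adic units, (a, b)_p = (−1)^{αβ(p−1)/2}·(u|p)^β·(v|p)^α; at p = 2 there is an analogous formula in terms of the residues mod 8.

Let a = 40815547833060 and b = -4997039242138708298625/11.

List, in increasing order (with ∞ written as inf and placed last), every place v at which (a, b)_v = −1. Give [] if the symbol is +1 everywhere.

[5, 11, 31, 41]

Mod squares: a ≡ 1529385, b ≡ -47355. Check v ∈ {∞, 2, 3, 5, 7, 11, 13, 23, 31, 41}.
v=3: a=3^5·(≡2), b=3^9·(≡1) mod 3; (2|3)=-1, (1|3)=+1; (−1)^{5·9·1}·(-1)^9·(+1)^5 = +1.
v=41: a=41^2·(≡27), b=41^3·(≡27) mod 41; (27|41)=-1, (27|41)=-1; (−1)^{2·3·20}·(-1)^3·(-1)^2 = -1.
v=31: a=31^1·(≡20), b=31^2·(≡11) mod 31; (20|31)=+1, (11|31)=-1; (−1)^{1·2·15}·(+1)^2·(-1)^1 = -1.
v=5: a=5^1·(≡2), b=5^3·(≡1) mod 5; (2|5)=-1, (1|5)=+1; (−1)^{1·3·2}·(-1)^3·(+1)^1 = -1.
v=11: a=11^1·(≡8), b=11^-1·(≡8) mod 11; (8|11)=-1, (8|11)=-1; (−1)^{1·-1·5}·(-1)^-1·(-1)^1 = -1.
v=2: v_2(a)=2, v_2(b)=0; units ≡ 1, 5 (mod 8); ε·ε+αω+βω = 0·0+2·1+0·0 ≡ 0  ⇒  (a,b)_2 = +1.
v=7: a=7^2·(≡1), b=7^3·(≡2) mod 7; (1|7)=+1, (2|7)=+1; (−1)^{2·3·3}·(+1)^3·(+1)^2 = +1.
v=13: a=13^1·(≡5), b=13^2·(≡3) mod 13; (5|13)=-1, (3|13)=+1; (−1)^{1·2·6}·(-1)^2·(+1)^1 = +1.
v=23: a=23^1·(≡1), b=23^2·(≡6) mod 23; (1|23)=+1, (6|23)=+1; (−1)^{1·2·11}·(+1)^2·(+1)^1 = +1.
v=∞: 1529385 > 0 and -47355 < 0  ⇒  (a,b)_∞ = +1.
(1529385, -47355 / ℚ) ramifies at {5, 11, 31, 41}: a division algebra.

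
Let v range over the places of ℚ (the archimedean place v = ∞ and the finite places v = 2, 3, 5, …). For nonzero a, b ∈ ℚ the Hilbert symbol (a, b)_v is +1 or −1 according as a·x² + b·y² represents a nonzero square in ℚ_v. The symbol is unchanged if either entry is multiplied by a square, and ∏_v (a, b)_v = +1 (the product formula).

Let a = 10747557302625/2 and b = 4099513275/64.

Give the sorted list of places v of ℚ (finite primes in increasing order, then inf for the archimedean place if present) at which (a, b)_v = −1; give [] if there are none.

Mod squares: a ≡ 4290, b ≡ 11. Check v ∈ {∞, 2, 3, 5, 11, 13}.
v=3: a=3^5·(≡2), b=3^6·(≡2) mod 3; (2|3)=-1, (2|3)=-1; (−1)^{5·6·1}·(-1)^6·(-1)^5 = -1.
v=11: a=11^5·(≡5), b=11^3·(≡4) mod 11; (5|11)=+1, (4|11)=+1; (−1)^{5·3·5}·(+1)^3·(+1)^5 = -1.
v=2: v_2(a)=-1, v_2(b)=-6; units ≡ 1, 3 (mod 8); ε·ε+αω+βω = 0·1+-1·1+-6·0 ≡ 1  ⇒  (a,b)_2 = -1.
v=∞: 4290 > 0 and 11 > 0  ⇒  (a,b)_∞ = +1.
v=5: a=5^3·(≡3), b=5^2·(≡4) mod 5; (3|5)=-1, (4|5)=+1; (−1)^{3·2·2}·(-1)^2·(+1)^3 = +1.
v=13: a=13^3·(≡5), b=13^2·(≡5) mod 13; (5|13)=-1, (5|13)=-1; (−1)^{3·2·6}·(-1)^2·(-1)^3 = -1.
Ram(4290, 11) = {2, 3, 11, 13}; no ℚ_2-point on the conic.

[2, 3, 11, 13]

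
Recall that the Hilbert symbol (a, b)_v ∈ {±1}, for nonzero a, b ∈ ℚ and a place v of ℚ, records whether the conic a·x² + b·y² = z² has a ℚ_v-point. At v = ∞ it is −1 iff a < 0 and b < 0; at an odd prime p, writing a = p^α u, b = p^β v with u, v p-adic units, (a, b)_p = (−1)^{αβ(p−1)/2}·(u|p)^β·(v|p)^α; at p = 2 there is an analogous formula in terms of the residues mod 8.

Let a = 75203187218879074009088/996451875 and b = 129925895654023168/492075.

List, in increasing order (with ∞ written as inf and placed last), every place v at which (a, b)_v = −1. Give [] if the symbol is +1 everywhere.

Mod squares: a ≡ 3534, b ≡ 22134. Check v ∈ {∞, 2, 3, 5, 7, 17, 19, 29, 31}.
v=29: a=29^2·(≡1), b=29^2·(≡28) mod 29; (1|29)=+1, (28|29)=+1; (−1)^{2·2·14}·(+1)^2·(+1)^2 = +1.
v=7: a=7^4·(≡5), b=7^3·(≡6) mod 7; (5|7)=-1, (6|7)=-1; (−1)^{4·3·3}·(-1)^3·(-1)^4 = -1.
v=19: a=19^3·(≡18), b=19^2·(≡12) mod 19; (18|19)=-1, (12|19)=-1; (−1)^{3·2·9}·(-1)^2·(-1)^3 = -1.
v=31: a=31^1·(≡13), b=31^1·(≡19) mod 31; (13|31)=-1, (19|31)=+1; (−1)^{1·1·15}·(-1)^1·(+1)^1 = +1.
v=5: a=5^-4·(≡1), b=5^-2·(≡1) mod 5; (1|5)=+1, (1|5)=+1; (−1)^{-4·-2·2}·(+1)^-2·(+1)^-4 = +1.
v=2: v_2(a)=21, v_2(b)=13; units ≡ 7, 3 (mod 8); ε·ε+αω+βω = 1·1+21·1+13·0 ≡ 0  ⇒  (a,b)_2 = +1.
v=3: a=3^-13·(≡2), b=3^-9·(≡1) mod 3; (2|3)=-1, (1|3)=+1; (−1)^{-13·-9·1}·(-1)^-9·(+1)^-13 = +1.
v=∞: 3534 > 0 and 22134 > 0  ⇒  (a,b)_∞ = +1.
v=17: a=17^4·(≡2), b=17^3·(≡10) mod 17; (2|17)=+1, (10|17)=-1; (−1)^{4·3·8}·(+1)^3·(-1)^4 = +1.
(3534, 22134 / ℚ) ramifies at {7, 19}: a division algebra.

[7, 19]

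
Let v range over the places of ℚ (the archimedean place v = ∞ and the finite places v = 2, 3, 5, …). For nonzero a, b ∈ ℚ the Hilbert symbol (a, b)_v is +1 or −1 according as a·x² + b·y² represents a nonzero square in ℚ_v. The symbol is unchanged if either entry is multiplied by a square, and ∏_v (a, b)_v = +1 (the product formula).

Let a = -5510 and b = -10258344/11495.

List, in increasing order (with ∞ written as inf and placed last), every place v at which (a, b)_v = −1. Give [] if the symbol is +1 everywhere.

[5, 19, 29, inf]

(a, b) ≡ (-5510, -93670) mod (ℚ^×)²; places V = {2, 3, 5, 11, 17, 19, 29, ∞}.
(a,b)_29: α=1, u≡13; β=1, v≡19 (mod 29); (13|29)=+1, (19|29)=-1; sign (−1)^0·+1^1·-1^1 = -1.
(a,b)_5: α=1, u≡3; β=-1, v≡4 (mod 5); (3|5)=-1, (4|5)=+1; sign (−1)^0·-1^-1·+1^1 = -1.
(a,b)_3: α=0, u≡1; β=2, v≡2 (mod 3); (1|3)=+1, (2|3)=-1; sign (−1)^0·+1^2·-1^0 = +1.
(a,b)_11: α=0, u≡1; β=-2, v≡2 (mod 11); (1|11)=+1, (2|11)=-1; sign (−1)^0·+1^-2·-1^0 = +1.
(a,b)_19: α=1, u≡14; β=-1, v≡18 (mod 19); (14|19)=-1, (18|19)=-1; sign (−1)^1·-1^-1·-1^1 = -1.
(a,b)_∞: sgn(-5510)=−, sgn(-93670)=−, so -1.
(a,b)_2: α=1, β=3; u≡5, v≡5 (mod 8); ε(u)ε(v)=0·0, αω(v)=1·1, βω(u)=3·1; sum ≡ 0  ⇒  +1.
(a,b)_17: α=0, u≡15; β=3, v≡1 (mod 17); (15|17)=+1, (1|17)=+1; sign (−1)^0·+1^3·+1^0 = +1.
|Ram(-5510, -93670)| = 4, even; anisotropic at {5, 19, 29, ∞}.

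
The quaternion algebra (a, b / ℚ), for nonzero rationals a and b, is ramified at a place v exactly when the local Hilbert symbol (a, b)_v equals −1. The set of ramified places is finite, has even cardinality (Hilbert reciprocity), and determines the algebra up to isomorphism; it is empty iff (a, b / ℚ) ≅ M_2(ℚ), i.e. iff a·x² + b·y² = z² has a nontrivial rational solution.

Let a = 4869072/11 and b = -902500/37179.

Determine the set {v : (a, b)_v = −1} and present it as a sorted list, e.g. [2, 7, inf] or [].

Mod squares: a ≡ 143, b ≡ -51. Check v ∈ {∞, 2, 3, 5, 11, 13, 17, 19}.
v=5: a=5^0·(≡2), b=5^4·(≡4) mod 5; (2|5)=-1, (4|5)=+1; (−1)^{0·4·2}·(-1)^4·(+1)^0 = +1.
v=∞: 143 > 0 and -51 < 0  ⇒  (a,b)_∞ = +1.
v=17: a=17^2·(≡14), b=17^-1·(≡12) mod 17; (14|17)=-1, (12|17)=-1; (−1)^{2·-1·8}·(-1)^-1·(-1)^2 = -1.
v=2: v_2(a)=4, v_2(b)=2; units ≡ 7, 5 (mod 8); ε·ε+αω+βω = 1·0+4·1+2·0 ≡ 0  ⇒  (a,b)_2 = +1.
v=19: a=19^0·(≡12), b=19^2·(≡17) mod 19; (12|19)=-1, (17|19)=+1; (−1)^{0·2·9}·(-1)^2·(+1)^0 = +1.
v=11: a=11^-1·(≡10), b=11^0·(≡5) mod 11; (10|11)=-1, (5|11)=+1; (−1)^{-1·0·5}·(-1)^0·(+1)^-1 = +1.
v=13: a=13^1·(≡6), b=13^0·(≡1) mod 13; (6|13)=-1, (1|13)=+1; (−1)^{1·0·6}·(-1)^0·(+1)^1 = +1.
v=3: a=3^4·(≡2), b=3^-7·(≡1) mod 3; (2|3)=-1, (1|3)=+1; (−1)^{4·-7·1}·(-1)^-7·(+1)^4 = -1.
|Ram(143, -51)| = 2, even; anisotropic at {3, 17}.

[3, 17]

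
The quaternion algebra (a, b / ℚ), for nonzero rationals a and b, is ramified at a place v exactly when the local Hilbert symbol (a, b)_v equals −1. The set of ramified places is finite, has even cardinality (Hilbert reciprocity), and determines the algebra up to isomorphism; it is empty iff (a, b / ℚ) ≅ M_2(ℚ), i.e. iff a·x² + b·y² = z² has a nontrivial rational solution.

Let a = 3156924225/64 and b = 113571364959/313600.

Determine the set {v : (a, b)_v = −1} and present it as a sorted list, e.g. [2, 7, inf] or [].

[17, 23]

(a, b) ≡ (15249, 391) mod (ℚ^×)²; places V = {2, 3, 5, 7, 13, 17, 19, 23, ∞}.
(a,b)_23: α=1, u≡20; β=3, v≡7 (mod 23); (20|23)=-1, (7|23)=-1; sign (−1)^1·-1^3·-1^1 = -1.
(a,b)_17: α=1, u≡16; β=1, v≡10 (mod 17); (16|17)=+1, (10|17)=-1; sign (−1)^0·+1^1·-1^1 = -1.
(a,b)_7: α=2, u≡5; β=-2, v≡5 (mod 7); (5|7)=-1, (5|7)=-1; sign (−1)^0·-1^-2·-1^2 = +1.
(a,b)_5: α=2, u≡1; β=-2, v≡1 (mod 5); (1|5)=+1, (1|5)=+1; sign (−1)^0·+1^-2·+1^2 = +1.
(a,b)_13: α=3, u≡4; β=2, v≡4 (mod 13); (4|13)=+1, (4|13)=+1; sign (−1)^0·+1^2·+1^3 = +1.
(a,b)_19: α=0, u≡7; β=2, v≡1 (mod 19); (7|19)=+1, (1|19)=+1; sign (−1)^0·+1^2·+1^0 = +1.
(a,b)_3: α=1, u≡1; β=2, v≡1 (mod 3); (1|3)=+1, (1|3)=+1; sign (−1)^0·+1^2·+1^1 = +1.
(a,b)_2: α=-6, β=-8; u≡1, v≡7 (mod 8); ε(u)ε(v)=0·1, αω(v)=-6·0, βω(u)=-8·0; sum ≡ 0  ⇒  +1.
(a,b)_∞: sgn(15249)=+, sgn(391)=+, so +1.
Ram(15249, 391) = {17, 23}; no ℚ_17-point on the conic.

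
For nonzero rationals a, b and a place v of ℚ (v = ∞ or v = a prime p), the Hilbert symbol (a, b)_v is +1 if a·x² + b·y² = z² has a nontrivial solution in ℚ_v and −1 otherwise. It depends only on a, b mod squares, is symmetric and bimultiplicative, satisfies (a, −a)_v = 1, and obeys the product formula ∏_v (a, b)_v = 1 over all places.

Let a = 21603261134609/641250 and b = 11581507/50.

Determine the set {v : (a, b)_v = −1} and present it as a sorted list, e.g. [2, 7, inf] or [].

(a, b) ≡ (324786, 8246) mod (ℚ^×)²; places V = {2, 3, 5, 7, 11, 19, 31, 37, 53, ∞}.
(a,b)_19: α=-1, u≡12; β=1, v≡17 (mod 19); (12|19)=-1, (17|19)=+1; sign (−1)^1·-1^1·+1^-1 = +1.
(a,b)_53: α=4, u≡5; β=2, v≡39 (mod 53); (5|53)=-1, (39|53)=-1; sign (−1)^0·-1^2·-1^4 = +1.
(a,b)_5: α=-4, u≡4; β=-2, v≡1 (mod 5); (4|5)=+1, (1|5)=+1; sign (−1)^0·+1^-2·+1^-4 = +1.
(a,b)_2: α=-1, β=-1; u≡1, v≡3 (mod 8); ε(u)ε(v)=0·1, αω(v)=-1·1, βω(u)=-1·0; sum ≡ 1  ⇒  -1.
(a,b)_11: α=1, u≡2; β=0, v≡6 (mod 11); (2|11)=-1, (6|11)=-1; sign (−1)^0·-1^0·-1^1 = -1.
(a,b)_31: α=2, u≡27; β=1, v≡9 (mod 31); (27|31)=-1, (9|31)=+1; sign (−1)^0·-1^1·+1^2 = -1.
(a,b)_7: α=1, u≡1; β=1, v≡2 (mod 7); (1|7)=+1, (2|7)=+1; sign (−1)^1·+1^1·+1^1 = -1.
(a,b)_∞: sgn(324786)=+, sgn(8246)=+, so +1.
(a,b)_3: α=-3, u≡1; β=0, v≡2 (mod 3); (1|3)=+1, (2|3)=-1; sign (−1)^0·+1^0·-1^-3 = -1.
(a,b)_37: α=1, u≡28; β=0, v≡2 (mod 37); (28|37)=+1, (2|37)=-1; sign (−1)^0·+1^0·-1^1 = -1.
|Ram(324786, 8246)| = 6, even; anisotropic at {2, 3, 7, 11, 31, 37}.

[2, 3, 7, 11, 31, 37]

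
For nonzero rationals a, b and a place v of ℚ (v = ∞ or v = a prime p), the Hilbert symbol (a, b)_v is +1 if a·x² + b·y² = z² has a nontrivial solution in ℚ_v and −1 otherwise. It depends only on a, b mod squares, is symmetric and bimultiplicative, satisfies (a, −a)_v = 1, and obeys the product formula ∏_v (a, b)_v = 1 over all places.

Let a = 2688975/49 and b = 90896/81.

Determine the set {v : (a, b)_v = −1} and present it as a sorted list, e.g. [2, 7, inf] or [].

(a, b) ≡ (11951, 5681) mod (ℚ^×)²; places V = {2, 3, 5, 7, 13, 17, 19, 23, 37, ∞}.
(a,b)_17: α=1, u≡5; β=0, v≡5 (mod 17); (5|17)=-1, (5|17)=-1; sign (−1)^0·-1^0·-1^1 = -1.
(a,b)_3: α=2, u≡2; β=-4, v≡2 (mod 3); (2|3)=-1, (2|3)=-1; sign (−1)^0·-1^-4·-1^2 = +1.
(a,b)_23: α=0, u≡15; β=1, v≡15 (mod 23); (15|23)=-1, (15|23)=-1; sign (−1)^0·-1^1·-1^0 = -1.
(a,b)_∞: sgn(11951)=+, sgn(5681)=+, so +1.
(a,b)_5: α=2, u≡1; β=0, v≡1 (mod 5); (1|5)=+1, (1|5)=+1; sign (−1)^0·+1^0·+1^2 = +1.
(a,b)_19: α=1, u≡15; β=1, v≡3 (mod 19); (15|19)=-1, (3|19)=-1; sign (−1)^1·-1^1·-1^1 = -1.
(a,b)_7: α=-2, u≡2; β=0, v≡2 (mod 7); (2|7)=+1, (2|7)=+1; sign (−1)^0·+1^0·+1^-2 = +1.
(a,b)_13: α=0, u≡12; β=1, v≡8 (mod 13); (12|13)=+1, (8|13)=-1; sign (−1)^0·+1^1·-1^0 = +1.
(a,b)_2: α=0, β=4; u≡7, v≡1 (mod 8); ε(u)ε(v)=1·0, αω(v)=0·0, βω(u)=4·0; sum ≡ 0  ⇒  +1.
(a,b)_37: α=1, u≡16; β=0, v≡14 (mod 37); (16|37)=+1, (14|37)=-1; sign (−1)^0·+1^0·-1^1 = -1.
Ram(11951, 5681) = {17, 19, 23, 37}; no ℚ_17-point on the conic.

[17, 19, 23, 37]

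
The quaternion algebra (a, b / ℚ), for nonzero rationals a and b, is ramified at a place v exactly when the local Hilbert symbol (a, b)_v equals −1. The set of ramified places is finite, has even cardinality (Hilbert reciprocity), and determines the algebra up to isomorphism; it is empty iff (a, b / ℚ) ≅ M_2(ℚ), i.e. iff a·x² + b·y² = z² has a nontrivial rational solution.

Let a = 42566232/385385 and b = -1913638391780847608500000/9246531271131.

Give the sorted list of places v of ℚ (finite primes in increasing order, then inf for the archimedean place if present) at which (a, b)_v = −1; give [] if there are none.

[11, 17]

Mod squares: a ≡ 6630, b ≡ -374. Check v ∈ {∞, 2, 3, 5, 7, 11, 13, 17, 19, 23}.
v=11: a=11^-2·(≡10), b=11^-3·(≡2) mod 11; (10|11)=-1, (2|11)=-1; (−1)^{-2·-3·5}·(-1)^-3·(-1)^-2 = -1.
v=∞: 6630 > 0 and -374 < 0  ⇒  (a,b)_∞ = +1.
v=3: a=3^1·(≡2), b=3^-10·(≡1) mod 3; (2|3)=-1, (1|3)=+1; (−1)^{1·-10·1}·(-1)^-10·(+1)^1 = +1.
v=17: a=17^3·(≡8), b=17^9·(≡12) mod 17; (8|17)=+1, (12|17)=-1; (−1)^{3·9·8}·(+1)^9·(-1)^3 = -1.
v=7: a=7^-2·(≡4), b=7^-6·(≡2) mod 7; (4|7)=+1, (2|7)=+1; (−1)^{-2·-6·3}·(+1)^-6·(+1)^-2 = +1.
v=19: a=19^2·(≡14), b=19^2·(≡11) mod 19; (14|19)=-1, (11|19)=+1; (−1)^{2·2·9}·(-1)^2·(+1)^2 = +1.
v=2: v_2(a)=3, v_2(b)=5; units ≡ 3, 5 (mod 8); ε·ε+αω+βω = 1·0+3·1+5·1 ≡ 0  ⇒  (a,b)_2 = +1.
v=13: a=13^-1·(≡4), b=13^2·(≡10) mod 13; (4|13)=+1, (10|13)=+1; (−1)^{-1·2·6}·(+1)^2·(+1)^-1 = +1.
v=5: a=5^-1·(≡1), b=5^6·(≡1) mod 5; (1|5)=+1, (1|5)=+1; (−1)^{-1·6·2}·(+1)^6·(+1)^-1 = +1.
v=23: a=23^0·(≡2), b=23^2·(≡5) mod 23; (2|23)=+1, (5|23)=-1; (−1)^{0·2·11}·(+1)^2·(-1)^0 = +1.
|Ram(6630, -374)| = 2, even; anisotropic at {11, 17}.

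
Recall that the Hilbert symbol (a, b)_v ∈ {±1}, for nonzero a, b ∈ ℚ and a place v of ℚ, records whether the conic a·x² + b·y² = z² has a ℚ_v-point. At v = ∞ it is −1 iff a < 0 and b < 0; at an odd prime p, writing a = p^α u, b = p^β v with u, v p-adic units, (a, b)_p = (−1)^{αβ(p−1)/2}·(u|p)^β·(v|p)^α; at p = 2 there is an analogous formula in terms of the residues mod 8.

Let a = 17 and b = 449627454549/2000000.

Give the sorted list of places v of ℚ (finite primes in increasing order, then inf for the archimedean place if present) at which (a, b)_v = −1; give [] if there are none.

Mod squares: a ≡ 17, b ≡ 1482. Check v ∈ {∞, 2, 3, 5, 7, 13, 17, 19, 23}.
v=3: a=3^0·(≡2), b=3^5·(≡2) mod 3; (2|3)=-1, (2|3)=-1; (−1)^{0·5·1}·(-1)^5·(-1)^0 = -1.
v=19: a=19^0·(≡17), b=19^1·(≡8) mod 19; (17|19)=+1, (8|19)=-1; (−1)^{0·1·9}·(+1)^1·(-1)^0 = +1.
v=∞: 17 > 0 and 1482 > 0  ⇒  (a,b)_∞ = +1.
v=13: a=13^0·(≡4), b=13^1·(≡10) mod 13; (4|13)=+1, (10|13)=+1; (−1)^{0·1·6}·(+1)^1·(+1)^0 = +1.
v=23: a=23^0·(≡17), b=23^2·(≡11) mod 23; (17|23)=-1, (11|23)=-1; (−1)^{0·2·11}·(-1)^2·(-1)^0 = +1.
v=17: a=17^1·(≡1), b=17^2·(≡7) mod 17; (1|17)=+1, (7|17)=-1; (−1)^{1·2·8}·(+1)^2·(-1)^1 = -1.
v=7: a=7^0·(≡3), b=7^2·(≡5) mod 7; (3|7)=-1, (5|7)=-1; (−1)^{0·2·3}·(-1)^2·(-1)^0 = +1.
v=5: a=5^0·(≡2), b=5^-6·(≡3) mod 5; (2|5)=-1, (3|5)=-1; (−1)^{0·-6·2}·(-1)^-6·(-1)^0 = +1.
v=2: v_2(a)=0, v_2(b)=-7; units ≡ 1, 5 (mod 8); ε·ε+αω+βω = 0·0+0·1+-7·0 ≡ 0  ⇒  (a,b)_2 = +1.
Ram(17, 1482) = {3, 17}; no ℚ_3-point on the conic.

[3, 17]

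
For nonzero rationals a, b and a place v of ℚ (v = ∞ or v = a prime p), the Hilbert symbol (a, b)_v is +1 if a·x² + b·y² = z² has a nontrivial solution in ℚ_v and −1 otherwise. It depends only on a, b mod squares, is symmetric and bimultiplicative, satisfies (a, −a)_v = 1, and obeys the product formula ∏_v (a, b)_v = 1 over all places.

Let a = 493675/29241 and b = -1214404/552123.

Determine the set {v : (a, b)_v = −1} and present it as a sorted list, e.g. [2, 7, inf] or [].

[]

(a, b) ≡ (403, -3) mod (ℚ^×)²; places V = {2, 3, 5, 7, 11, 13, 19, 29, 31, ∞}.
(a,b)_19: α=-2, u≡11; β=2, v≡9 (mod 19); (11|19)=+1, (9|19)=+1; sign (−1)^0·+1^2·+1^-2 = +1.
(a,b)_11: α=0, u≡2; β=-2, v≡2 (mod 11); (2|11)=-1, (2|11)=-1; sign (−1)^0·-1^-2·-1^0 = +1.
(a,b)_7: α=2, u≡1; β=0, v≡1 (mod 7); (1|7)=+1, (1|7)=+1; sign (−1)^0·+1^0·+1^2 = +1.
(a,b)_2: α=0, β=2; u≡3, v≡5 (mod 8); ε(u)ε(v)=1·0, αω(v)=0·1, βω(u)=2·1; sum ≡ 0  ⇒  +1.
(a,b)_∞: sgn(403)=+, sgn(-3)=−, so +1.
(a,b)_29: α=0, u≡17; β=2, v≡21 (mod 29); (17|29)=-1, (21|29)=-1; sign (−1)^0·-1^2·-1^0 = +1.
(a,b)_13: α=1, u≡7; β=-2, v≡1 (mod 13); (7|13)=-1, (1|13)=+1; sign (−1)^0·-1^-2·+1^1 = +1.
(a,b)_3: α=-4, u≡1; β=-3, v≡2 (mod 3); (1|3)=+1, (2|3)=-1; sign (−1)^0·+1^-3·-1^-4 = +1.
(a,b)_31: α=1, u≡26; β=0, v≡4 (mod 31); (26|31)=-1, (4|31)=+1; sign (−1)^0·-1^0·+1^1 = +1.
(a,b)_5: α=2, u≡2; β=0, v≡2 (mod 5); (2|5)=-1, (2|5)=-1; sign (−1)^0·-1^0·-1^2 = +1.
Ram(a, b) = ∅: the form 403·x² + -3·y² − z² is isotropic over every ℚ_v, so by Hasse–Minkowski it is isotropic over ℚ.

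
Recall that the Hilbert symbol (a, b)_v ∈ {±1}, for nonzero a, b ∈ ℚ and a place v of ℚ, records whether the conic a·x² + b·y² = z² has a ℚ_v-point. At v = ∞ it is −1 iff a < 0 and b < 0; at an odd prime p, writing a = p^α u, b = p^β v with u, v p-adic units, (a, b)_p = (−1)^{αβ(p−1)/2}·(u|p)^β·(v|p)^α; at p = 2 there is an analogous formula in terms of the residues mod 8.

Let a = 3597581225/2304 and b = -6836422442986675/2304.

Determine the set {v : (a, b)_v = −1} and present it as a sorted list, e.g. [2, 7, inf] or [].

[11, 17, 23, 37]

(a, b) ≡ (2936801, -187) mod (ℚ^×)²; places V = {2, 3, 5, 7, 11, 17, 23, 29, 37, ∞}.
(a,b)_∞: sgn(2936801)=+, sgn(-187)=−, so +1.
(a,b)_29: α=1, u≡5; β=2, v≡7 (mod 29); (5|29)=+1, (7|29)=+1; sign (−1)^0·+1^2·+1^1 = +1.
(a,b)_17: α=1, u≡15; β=1, v≡12 (mod 17); (15|17)=+1, (12|17)=-1; sign (−1)^0·+1^1·-1^1 = -1.
(a,b)_7: α=3, u≡6; β=4, v≡2 (mod 7); (6|7)=-1, (2|7)=+1; sign (−1)^0·-1^4·+1^3 = +1.
(a,b)_23: α=1, u≡21; β=2, v≡10 (mod 23); (21|23)=-1, (10|23)=-1; sign (−1)^0·-1^2·-1^1 = -1.
(a,b)_5: α=2, u≡1; β=2, v≡2 (mod 5); (1|5)=+1, (2|5)=-1; sign (−1)^0·+1^2·-1^2 = +1.
(a,b)_2: α=-8, β=-8; u≡1, v≡5 (mod 8); ε(u)ε(v)=0·0, αω(v)=-8·1, βω(u)=-8·0; sum ≡ 0  ⇒  +1.
(a,b)_37: α=1, u≡18; β=2, v≡20 (mod 37); (18|37)=-1, (20|37)=-1; sign (−1)^0·-1^2·-1^1 = -1.
(a,b)_11: α=0, u≡8; β=1, v≡5 (mod 11); (8|11)=-1, (5|11)=+1; sign (−1)^0·-1^1·+1^0 = -1.
(a,b)_3: α=-2, u≡2; β=-2, v≡2 (mod 3); (2|3)=-1, (2|3)=-1; sign (−1)^0·-1^-2·-1^-2 = +1.
(2936801, -187 / ℚ) ramifies at {11, 17, 23, 37}: a division algebra.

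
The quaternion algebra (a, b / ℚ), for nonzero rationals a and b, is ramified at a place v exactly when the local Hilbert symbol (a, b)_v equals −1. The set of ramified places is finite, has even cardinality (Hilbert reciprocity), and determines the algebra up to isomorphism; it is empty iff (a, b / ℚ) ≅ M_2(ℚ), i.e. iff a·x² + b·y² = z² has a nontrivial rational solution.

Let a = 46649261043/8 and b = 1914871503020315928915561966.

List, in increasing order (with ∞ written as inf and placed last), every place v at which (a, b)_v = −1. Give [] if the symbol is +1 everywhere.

Mod squares: a ≡ 9519286, b ≡ 879934. Check v ∈ {∞, 2, 3, 7, 11, 17, 23, 37, 47}.
v=37: a=37^1·(≡5), b=37^3·(≡30) mod 37; (5|37)=-1, (30|37)=+1; (−1)^{1·3·18}·(-1)^3·(+1)^1 = -1.
v=2: v_2(a)=-3, v_2(b)=1; units ≡ 3, 7 (mod 8); ε·ε+αω+βω = 1·1+-3·0+1·1 ≡ 0  ⇒  (a,b)_2 = +1.
v=3: a=3^4·(≡1), b=3^8·(≡1) mod 3; (1|3)=+1, (1|3)=+1; (−1)^{4·8·1}·(+1)^8·(+1)^4 = +1.
v=7: a=7^1·(≡4), b=7^2·(≡5) mod 7; (4|7)=+1, (5|7)=-1; (−1)^{1·2·3}·(+1)^2·(-1)^1 = -1.
v=47: a=47^1·(≡44), b=47^3·(≡4) mod 47; (44|47)=-1, (4|47)=+1; (−1)^{1·3·23}·(-1)^3·(+1)^1 = +1.
v=17: a=17^1·(≡11), b=17^2·(≡7) mod 17; (11|17)=-1, (7|17)=-1; (−1)^{1·2·8}·(-1)^2·(-1)^1 = -1.
v=∞: 9519286 > 0 and 879934 > 0  ⇒  (a,b)_∞ = +1.
v=23: a=23^1·(≡21), b=23^3·(≡4) mod 23; (21|23)=-1, (4|23)=+1; (−1)^{1·3·11}·(-1)^3·(+1)^1 = +1.
v=11: a=11^2·(≡10), b=11^5·(≡7) mod 11; (10|11)=-1, (7|11)=-1; (−1)^{2·5·5}·(-1)^5·(-1)^2 = -1.
|Ram(9519286, 879934)| = 4, even; anisotropic at {7, 11, 17, 37}.

[7, 11, 17, 37]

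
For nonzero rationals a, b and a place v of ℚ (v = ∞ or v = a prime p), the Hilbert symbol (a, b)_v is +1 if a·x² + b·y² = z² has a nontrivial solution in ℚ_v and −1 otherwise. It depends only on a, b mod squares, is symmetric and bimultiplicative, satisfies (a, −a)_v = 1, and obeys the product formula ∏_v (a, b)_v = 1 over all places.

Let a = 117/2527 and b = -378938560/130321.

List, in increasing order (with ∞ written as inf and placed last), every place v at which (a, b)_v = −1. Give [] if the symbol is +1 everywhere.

(a, b) ≡ (91, -715) mod (ℚ^×)²; places V = {2, 3, 5, 7, 11, 13, 19, ∞}.
(a,b)_7: α=-1, u≡3; β=2, v≡3 (mod 7); (3|7)=-1, (3|7)=-1; sign (−1)^0·-1^2·-1^-1 = -1.
(a,b)_11: α=0, u≡5; β=1, v≡1 (mod 11); (5|11)=+1, (1|11)=+1; sign (−1)^0·+1^1·+1^0 = +1.
(a,b)_5: α=0, u≡1; β=1, v≡3 (mod 5); (1|5)=+1, (3|5)=-1; sign (−1)^0·+1^1·-1^0 = +1.
(a,b)_3: α=2, u≡1; β=0, v≡2 (mod 3); (1|3)=+1, (2|3)=-1; sign (−1)^0·+1^0·-1^2 = +1.
(a,b)_13: α=1, u≡7; β=3, v≡12 (mod 13); (7|13)=-1, (12|13)=+1; sign (−1)^0·-1^3·+1^1 = -1.
(a,b)_19: α=-2, u≡14; β=-4, v≡5 (mod 19); (14|19)=-1, (5|19)=+1; sign (−1)^0·-1^-4·+1^-2 = +1.
(a,b)_2: α=0, β=6; u≡3, v≡5 (mod 8); ε(u)ε(v)=1·0, αω(v)=0·1, βω(u)=6·1; sum ≡ 0  ⇒  +1.
(a,b)_∞: sgn(91)=+, sgn(-715)=−, so +1.
(91, -715 / ℚ) ramifies at {7, 13}: a division algebra.

[7, 13]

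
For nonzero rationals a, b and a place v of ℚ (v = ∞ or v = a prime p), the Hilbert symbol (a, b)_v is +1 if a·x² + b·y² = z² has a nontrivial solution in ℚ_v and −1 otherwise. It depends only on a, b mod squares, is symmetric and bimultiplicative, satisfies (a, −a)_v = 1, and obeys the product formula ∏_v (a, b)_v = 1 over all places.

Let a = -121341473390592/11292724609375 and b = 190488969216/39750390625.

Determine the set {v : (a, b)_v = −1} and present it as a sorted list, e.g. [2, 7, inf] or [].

[2, 11]

(a, b) ≡ (-165, 39) mod (ℚ^×)²; places V = {2, 3, 5, 7, 11, 13, 29, ∞}.
(a,b)_13: α=4, u≡12; β=3, v≡3 (mod 13); (12|13)=+1, (3|13)=+1; sign (−1)^0·+1^3·+1^4 = +1.
(a,b)_11: α=-1, u≡2; β=-2, v≡2 (mod 11); (2|11)=-1, (2|11)=-1; sign (−1)^0·-1^-2·-1^-1 = -1.
(a,b)_2: α=16, β=16; u≡3, v≡7 (mod 8); ε(u)ε(v)=1·1, αω(v)=16·0, βω(u)=16·1; sum ≡ 1  ⇒  -1.
(a,b)_3: α=3, u≡2; β=3, v≡1 (mod 3); (2|3)=-1, (1|3)=+1; sign (−1)^1·-1^3·+1^3 = +1.
(a,b)_∞: sgn(-165)=−, sgn(39)=+, so +1.
(a,b)_5: α=-13, u≡3; β=-8, v≡1 (mod 5); (3|5)=-1, (1|5)=+1; sign (−1)^0·-1^-8·+1^-13 = +1.
(a,b)_7: α=4, u≡5; β=2, v≡2 (mod 7); (5|7)=-1, (2|7)=+1; sign (−1)^0·-1^2·+1^4 = +1.
(a,b)_29: α=-2, u≡5; β=-2, v≡10 (mod 29); (5|29)=+1, (10|29)=-1; sign (−1)^0·+1^-2·-1^-2 = +1.
|Ram(-165, 39)| = 2, even; anisotropic at {2, 11}.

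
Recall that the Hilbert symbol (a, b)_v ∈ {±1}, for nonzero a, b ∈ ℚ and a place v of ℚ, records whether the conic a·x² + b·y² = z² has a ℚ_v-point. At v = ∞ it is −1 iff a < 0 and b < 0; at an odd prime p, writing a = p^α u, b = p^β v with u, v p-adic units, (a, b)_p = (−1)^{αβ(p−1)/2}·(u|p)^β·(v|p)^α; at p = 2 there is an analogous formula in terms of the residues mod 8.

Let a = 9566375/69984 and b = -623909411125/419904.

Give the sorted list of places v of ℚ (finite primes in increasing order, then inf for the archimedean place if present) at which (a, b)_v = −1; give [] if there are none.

[2, 3, 7, 11]

Mod squares: a ≡ 2730, b ≡ -5005. Check v ∈ {∞, 2, 3, 5, 7, 11, 13, 29}.
v=29: a=29^2·(≡1), b=29^2·(≡10) mod 29; (1|29)=+1, (10|29)=-1; (−1)^{2·2·14}·(+1)^2·(-1)^2 = +1.
v=13: a=13^1·(≡2), b=13^1·(≡5) mod 13; (2|13)=-1, (5|13)=-1; (−1)^{1·1·6}·(-1)^1·(-1)^1 = +1.
v=3: a=3^-7·(≡1), b=3^-8·(≡2) mod 3; (1|3)=+1, (2|3)=-1; (−1)^{-7·-8·1}·(+1)^-8·(-1)^-7 = -1.
v=5: a=5^3·(≡4), b=5^3·(≡4) mod 5; (4|5)=+1, (4|5)=+1; (−1)^{3·3·2}·(+1)^3·(+1)^3 = +1.
v=7: a=7^1·(≡3), b=7^3·(≡3) mod 7; (3|7)=-1, (3|7)=-1; (−1)^{1·3·3}·(-1)^3·(-1)^1 = -1.
v=2: v_2(a)=-5, v_2(b)=-6; units ≡ 5, 3 (mod 8); ε·ε+αω+βω = 0·1+-5·1+-6·1 ≡ 1  ⇒  (a,b)_2 = -1.
v=11: a=11^0·(≡8), b=11^3·(≡8) mod 11; (8|11)=-1, (8|11)=-1; (−1)^{0·3·5}·(-1)^3·(-1)^0 = -1.
v=∞: 2730 > 0 and -5005 < 0  ⇒  (a,b)_∞ = +1.
(2730, -5005 / ℚ) ramifies at {2, 3, 7, 11}: a division algebra.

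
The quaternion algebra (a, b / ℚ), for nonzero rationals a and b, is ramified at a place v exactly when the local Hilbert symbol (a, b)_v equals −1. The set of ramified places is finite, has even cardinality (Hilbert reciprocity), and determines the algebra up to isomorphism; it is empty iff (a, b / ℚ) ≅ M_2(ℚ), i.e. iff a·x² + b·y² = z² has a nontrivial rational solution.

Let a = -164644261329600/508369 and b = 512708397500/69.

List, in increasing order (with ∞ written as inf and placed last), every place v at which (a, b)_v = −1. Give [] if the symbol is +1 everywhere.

(a, b) ≡ (-19, 289731) mod (ℚ^×)²; places V = {2, 3, 5, 13, 17, 19, 23, 31, 37, ∞}.
(a,b)_∞: sgn(-19)=−, sgn(289731)=+, so +1.
(a,b)_2: α=6, β=2; u≡5, v≡3 (mod 8); ε(u)ε(v)=0·1, αω(v)=6·1, βω(u)=2·1; sum ≡ 0  ⇒  +1.
(a,b)_37: α=2, u≡18; β=0, v≡28 (mod 37); (18|37)=-1, (28|37)=+1; sign (−1)^0·-1^0·+1^2 = +1.
(a,b)_13: α=2, u≡11; β=3, v≡7 (mod 13); (11|13)=-1, (7|13)=-1; sign (−1)^0·-1^3·-1^2 = -1.
(a,b)_31: α=-2, u≡21; β=0, v≡20 (mod 31); (21|31)=-1, (20|31)=+1; sign (−1)^0·-1^0·+1^-2 = +1.
(a,b)_17: α=2, u≡9; β=3, v≡8 (mod 17); (9|17)=+1, (8|17)=+1; sign (−1)^0·+1^3·+1^2 = +1.
(a,b)_19: α=1, u≡13; β=1, v≡7 (mod 19); (13|19)=-1, (7|19)=+1; sign (−1)^1·-1^1·+1^1 = +1.
(a,b)_23: α=-2, u≡1; β=-1, v≡4 (mod 23); (1|23)=+1, (4|23)=+1; sign (−1)^0·+1^-1·+1^-2 = +1.
(a,b)_5: α=2, u≡4; β=4, v≡4 (mod 5); (4|5)=+1, (4|5)=+1; sign (−1)^0·+1^4·+1^2 = +1.
(a,b)_3: α=4, u≡2; β=-1, v≡1 (mod 3); (2|3)=-1, (1|3)=+1; sign (−1)^0·-1^-1·+1^4 = -1.
Ram(-19, 289731) = {3, 13}; no ℚ_3-point on the conic.

[3, 13]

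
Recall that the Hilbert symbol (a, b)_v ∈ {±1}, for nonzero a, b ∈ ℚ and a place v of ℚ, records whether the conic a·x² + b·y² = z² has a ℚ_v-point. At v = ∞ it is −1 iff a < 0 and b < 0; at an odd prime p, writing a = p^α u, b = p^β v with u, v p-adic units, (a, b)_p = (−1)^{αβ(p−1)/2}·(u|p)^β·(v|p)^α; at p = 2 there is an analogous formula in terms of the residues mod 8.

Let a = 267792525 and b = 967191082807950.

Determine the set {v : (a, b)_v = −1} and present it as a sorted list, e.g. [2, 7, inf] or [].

[2, 11, 13, 41]

(a, b) ≡ (1190189, 4693598) mod (ℚ^×)²; places V = {2, 3, 5, 7, 11, 13, 17, 29, 37, 41, ∞}.
(a,b)_17: α=0, u≡8; β=1, v≡6 (mod 17); (8|17)=+1, (6|17)=-1; sign (−1)^0·+1^1·-1^0 = +1.
(a,b)_41: α=1, u≡20; β=1, v≡27 (mod 41); (20|41)=+1, (27|41)=-1; sign (−1)^0·+1^1·-1^1 = -1.
(a,b)_∞: sgn(1190189)=+, sgn(4693598)=+, so +1.
(a,b)_37: α=0, u≡30; β=1, v≡18 (mod 37); (30|37)=+1, (18|37)=-1; sign (−1)^0·+1^1·-1^0 = +1.
(a,b)_7: α=1, u≡4; β=1, v≡6 (mod 7); (4|7)=+1, (6|7)=-1; sign (−1)^1·+1^1·-1^1 = +1.
(a,b)_5: α=2, u≡1; β=2, v≡3 (mod 5); (1|5)=+1, (3|5)=-1; sign (−1)^0·+1^2·-1^2 = +1.
(a,b)_13: α=1, u≡2; β=1, v≡12 (mod 13); (2|13)=-1, (12|13)=+1; sign (−1)^0·-1^1·+1^1 = -1.
(a,b)_2: α=0, β=1; u≡5, v≡7 (mod 8); ε(u)ε(v)=0·1, αω(v)=0·0, βω(u)=1·1; sum ≡ 1  ⇒  -1.
(a,b)_29: α=1, u≡16; β=2, v≡24 (mod 29); (16|29)=+1, (24|29)=+1; sign (−1)^0·+1^2·+1^1 = +1.
(a,b)_11: α=1, u≡4; β=2, v≡7 (mod 11); (4|11)=+1, (7|11)=-1; sign (−1)^0·+1^2·-1^1 = -1.
(a,b)_3: α=2, u≡2; β=4, v≡2 (mod 3); (2|3)=-1, (2|3)=-1; sign (−1)^0·-1^4·-1^2 = +1.
(1190189, 4693598 / ℚ) ramifies at {2, 11, 13, 41}: a division algebra.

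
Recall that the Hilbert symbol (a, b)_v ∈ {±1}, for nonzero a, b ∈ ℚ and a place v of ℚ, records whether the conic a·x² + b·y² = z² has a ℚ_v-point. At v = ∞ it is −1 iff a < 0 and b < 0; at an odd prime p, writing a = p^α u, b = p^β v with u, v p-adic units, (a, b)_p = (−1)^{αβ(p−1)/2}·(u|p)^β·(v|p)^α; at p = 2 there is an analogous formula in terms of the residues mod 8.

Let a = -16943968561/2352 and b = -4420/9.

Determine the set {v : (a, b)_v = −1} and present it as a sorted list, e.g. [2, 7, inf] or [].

(a, b) ≡ (-3, -1105) mod (ℚ^×)²; places V = {2, 3, 5, 7, 13, 17, 19, 31, ∞}.
(a,b)_31: α=2, u≡18; β=0, v≡29 (mod 31); (18|31)=+1, (29|31)=-1; sign (−1)^0·+1^0·-1^2 = +1.
(a,b)_5: α=0, u≡2; β=1, v≡4 (mod 5); (2|5)=-1, (4|5)=+1; sign (−1)^0·-1^1·+1^0 = -1.
(a,b)_3: α=-1, u≡2; β=-2, v≡2 (mod 3); (2|3)=-1, (2|3)=-1; sign (−1)^0·-1^-2·-1^-1 = -1.
(a,b)_7: α=-2, u≡2; β=0, v≡2 (mod 7); (2|7)=+1, (2|7)=+1; sign (−1)^0·+1^0·+1^-2 = +1.
(a,b)_19: α=2, u≡16; β=0, v≡5 (mod 19); (16|19)=+1, (5|19)=+1; sign (−1)^0·+1^0·+1^2 = +1.
(a,b)_∞: sgn(-3)=−, sgn(-1105)=−, so -1.
(a,b)_2: α=-4, β=2; u≡5, v≡7 (mod 8); ε(u)ε(v)=0·1, αω(v)=-4·0, βω(u)=2·1; sum ≡ 0  ⇒  +1.
(a,b)_13: α=2, u≡9; β=1, v≡7 (mod 13); (9|13)=+1, (7|13)=-1; sign (−1)^0·+1^1·-1^2 = +1.
(a,b)_17: α=2, u≡6; β=1, v≡7 (mod 17); (6|17)=-1, (7|17)=-1; sign (−1)^0·-1^1·-1^2 = -1.
|Ram(-3, -1105)| = 4, even; anisotropic at {3, 5, 17, ∞}.

[3, 5, 17, inf]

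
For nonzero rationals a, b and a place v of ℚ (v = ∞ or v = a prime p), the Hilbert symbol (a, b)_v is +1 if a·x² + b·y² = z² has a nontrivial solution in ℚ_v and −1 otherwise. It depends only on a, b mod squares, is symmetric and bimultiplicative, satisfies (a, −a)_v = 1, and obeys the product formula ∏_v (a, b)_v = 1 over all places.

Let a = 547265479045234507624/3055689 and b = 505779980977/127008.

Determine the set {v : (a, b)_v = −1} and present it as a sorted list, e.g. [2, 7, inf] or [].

(a, b) ≡ (1942826, 214226) mod (ℚ^×)²; places V = {2, 3, 7, 11, 13, 19, 29, 37, 41, 43, 47, 53, ∞}.
(a,b)_11: α=2, u≡7; β=0, v≡9 (mod 11); (7|11)=-1, (9|11)=+1; sign (−1)^0·-1^0·+1^2 = +1.
(a,b)_19: α=1, u≡13; β=0, v≡6 (mod 19); (13|19)=-1, (6|19)=+1; sign (−1)^0·-1^0·+1^1 = +1.
(a,b)_29: α=1, u≡4; β=0, v≡14 (mod 29); (4|29)=+1, (14|29)=-1; sign (−1)^0·+1^0·-1^1 = -1.
(a,b)_13: α=-2, u≡6; β=0, v≡1 (mod 13); (6|13)=-1, (1|13)=+1; sign (−1)^0·-1^0·+1^-2 = +1.
(a,b)_53: α=4, u≡35; β=3, v≡8 (mod 53); (35|53)=-1, (8|53)=-1; sign (−1)^0·-1^3·-1^4 = -1.
(a,b)_47: α=2, u≡16; β=1, v≡41 (mod 47); (16|47)=+1, (41|47)=-1; sign (−1)^0·+1^1·-1^2 = +1.
(a,b)_3: α=-2, u≡2; β=-4, v≡2 (mod 3); (2|3)=-1, (2|3)=-1; sign (−1)^0·-1^-4·-1^-2 = +1.
(a,b)_43: α=1, u≡30; β=1, v≡12 (mod 43); (30|43)=-1, (12|43)=-1; sign (−1)^1·-1^1·-1^1 = -1.
(a,b)_41: α=-1, u≡32; β=2, v≡1 (mod 41); (32|41)=+1, (1|41)=+1; sign (−1)^0·+1^2·+1^-1 = +1.
(a,b)_7: α=-2, u≡2; β=-2, v≡6 (mod 7); (2|7)=+1, (6|7)=-1; sign (−1)^0·+1^-2·-1^-2 = +1.
(a,b)_∞: sgn(1942826)=+, sgn(214226)=+, so +1.
(a,b)_2: α=3, β=-5; u≡5, v≡1 (mod 8); ε(u)ε(v)=0·0, αω(v)=3·0, βω(u)=-5·1; sum ≡ 1  ⇒  -1.
(a,b)_37: α=2, u≡28; β=0, v≡4 (mod 37); (28|37)=+1, (4|37)=+1; sign (−1)^0·+1^0·+1^2 = +1.
Ram(1942826, 214226) = {2, 29, 43, 53}; no ℚ_2-point on the conic.

[2, 29, 43, 53]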